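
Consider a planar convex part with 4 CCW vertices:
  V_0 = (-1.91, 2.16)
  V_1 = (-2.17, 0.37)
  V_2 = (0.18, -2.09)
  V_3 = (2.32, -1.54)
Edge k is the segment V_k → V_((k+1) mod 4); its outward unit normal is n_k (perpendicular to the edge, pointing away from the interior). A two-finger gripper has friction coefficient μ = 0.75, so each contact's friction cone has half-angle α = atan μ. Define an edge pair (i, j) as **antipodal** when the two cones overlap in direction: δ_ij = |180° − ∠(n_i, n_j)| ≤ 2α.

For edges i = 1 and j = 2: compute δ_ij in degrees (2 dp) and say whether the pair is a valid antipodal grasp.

δ = 119.28°, invalid

α = atan 0.75 = 36.87°;  2α = 73.74°
edge 1: e_1 = (+2.35, -2.46);  n_1 = (-0.7231, -0.6908)
edge 2: e_2 = (+2.14, +0.55);  n_2 = (+0.2489, -0.9685)
∠(n_1, n_2) = 60.72°
δ = |180° − 60.72°| = 119.28°
119.28° > 2α = 73.74°  →  invalid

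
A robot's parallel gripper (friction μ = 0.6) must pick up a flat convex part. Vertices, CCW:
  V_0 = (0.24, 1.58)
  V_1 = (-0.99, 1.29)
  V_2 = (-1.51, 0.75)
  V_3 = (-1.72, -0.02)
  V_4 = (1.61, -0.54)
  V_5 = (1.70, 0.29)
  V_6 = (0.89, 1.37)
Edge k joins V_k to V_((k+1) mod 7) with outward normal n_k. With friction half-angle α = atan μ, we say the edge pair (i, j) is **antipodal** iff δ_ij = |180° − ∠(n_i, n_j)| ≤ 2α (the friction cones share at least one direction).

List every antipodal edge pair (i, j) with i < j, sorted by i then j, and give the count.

count = 7; pairs: (0,3), (1,3), (1,4), (2,4), (2,5), (3,5), (3,6)

α = atan 0.6 = 30.96°;  2α = 61.93°
n_0 = (-0.2295, +0.9733)
n_1 = (-0.7203, +0.6936)
n_2 = (-0.9648, +0.2631)
n_3 = (-0.1543, -0.9880)
n_4 = (+0.9942, -0.1078)
n_5 = (+0.8000, +0.6000)
n_6 = (+0.3074, +0.9516)
  (0,1): δ = 147.19°  ·
  (0,2): δ = 118.52°  ·
  (0,3): δ = 22.14°  ✓
  (0,4): δ = 70.54°  ·
  (0,5): δ = 113.60°  ·
  (0,6): δ = 148.83°  ·
  (1,2): δ = 151.34°  ·
  (1,3): δ = 54.96°  ✓
  (1,4): δ = 37.73°  ✓
  (1,5): δ = 80.79°  ·
  (1,6): δ = 116.01°  ·
  (2,3): δ = 83.62°  ·
  (2,4): δ = 9.07°  ✓
  (2,5): δ = 52.13°  ✓
  (2,6): δ = 87.35°  ·
  (3,4): δ = 87.31°  ·
  (3,5): δ = 44.25°  ✓
  (3,6): δ = 9.03°  ✓
  (4,5): δ = 136.94°  ·
  (4,6): δ = 101.72°  ·
  (5,6): δ = 144.77°  ·
antipodal pairs: 7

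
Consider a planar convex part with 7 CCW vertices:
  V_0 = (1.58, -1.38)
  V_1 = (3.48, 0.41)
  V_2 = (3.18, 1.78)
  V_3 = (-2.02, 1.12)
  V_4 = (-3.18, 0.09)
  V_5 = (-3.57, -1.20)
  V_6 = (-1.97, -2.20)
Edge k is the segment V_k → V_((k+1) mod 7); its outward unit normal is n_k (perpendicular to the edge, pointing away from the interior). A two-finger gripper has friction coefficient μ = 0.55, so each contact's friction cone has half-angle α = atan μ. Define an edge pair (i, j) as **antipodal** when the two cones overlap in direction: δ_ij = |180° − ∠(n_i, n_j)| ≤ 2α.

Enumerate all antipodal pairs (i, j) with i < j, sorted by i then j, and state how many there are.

count = 8; pairs: (0,2), (0,3), (0,4), (1,4), (1,5), (2,5), (2,6), (3,6)

α = atan 0.55 = 28.81°;  2α = 57.62°
n_0 = (+0.6857, -0.7279)
n_1 = (+0.9769, +0.2139)
n_2 = (-0.1259, +0.9920)
n_3 = (-0.6640, +0.7478)
n_4 = (-0.9572, +0.2894)
n_5 = (-0.5300, -0.8480)
n_6 = (+0.2251, -0.9743)
  (0,1): δ = 120.94°  ·
  (0,2): δ = 36.06°  ✓
  (0,3): δ = 1.69°  ✓
  (0,4): δ = 29.89°  ✓
  (0,5): δ = 104.70°  ·
  (0,6): δ = 149.71°  ·
  (1,2): δ = 95.12°  ·
  (1,3): δ = 60.75°  ·
  (1,4): δ = 29.17°  ✓
  (1,5): δ = 45.64°  ✓
  (1,6): δ = 90.65°  ·
  (2,3): δ = 145.63°  ·
  (2,4): δ = 114.05°  ·
  (2,5): δ = 39.24°  ✓
  (2,6): δ = 5.77°  ✓
  (3,4): δ = 148.42°  ·
  (3,5): δ = 73.61°  ·
  (3,6): δ = 28.60°  ✓
  (4,5): δ = 105.18°  ·
  (4,6): δ = 60.17°  ·
  (5,6): δ = 134.99°  ·
antipodal pairs: 8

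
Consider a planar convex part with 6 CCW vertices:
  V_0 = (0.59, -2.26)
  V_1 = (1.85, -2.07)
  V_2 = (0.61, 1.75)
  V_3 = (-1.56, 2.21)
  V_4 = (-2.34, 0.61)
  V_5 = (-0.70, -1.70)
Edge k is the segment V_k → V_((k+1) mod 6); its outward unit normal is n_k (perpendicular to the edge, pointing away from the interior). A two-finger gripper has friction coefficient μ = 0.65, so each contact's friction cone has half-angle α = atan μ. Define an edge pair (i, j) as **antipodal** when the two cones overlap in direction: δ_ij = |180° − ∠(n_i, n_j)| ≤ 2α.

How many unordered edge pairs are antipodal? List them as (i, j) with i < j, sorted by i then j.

count = 7; pairs: (0,2), (0,3), (1,3), (1,4), (1,5), (2,4), (2,5)

α = atan 0.65 = 33.02°;  2α = 66.05°
n_0 = (+0.1491, -0.9888)
n_1 = (+0.9511, +0.3087)
n_2 = (+0.2074, +0.9783)
n_3 = (-0.8989, +0.4382)
n_4 = (-0.8154, -0.5789)
n_5 = (-0.3982, -0.9173)
  (0,1): δ = 80.59°  ·
  (0,2): δ = 20.54°  ✓
  (0,3): δ = 55.44°  ✓
  (0,4): δ = 116.80°  ·
  (0,5): δ = 147.96°  ·
  (1,2): δ = 119.95°  ·
  (1,3): δ = 43.97°  ✓
  (1,4): δ = 17.39°  ✓
  (1,5): δ = 48.55°  ✓
  (2,3): δ = 104.02°  ·
  (2,4): δ = 42.66°  ✓
  (2,5): δ = 11.50°  ✓
  (3,4): δ = 118.64°  ·
  (3,5): δ = 87.48°  ·
  (4,5): δ = 148.84°  ·
antipodal pairs: 7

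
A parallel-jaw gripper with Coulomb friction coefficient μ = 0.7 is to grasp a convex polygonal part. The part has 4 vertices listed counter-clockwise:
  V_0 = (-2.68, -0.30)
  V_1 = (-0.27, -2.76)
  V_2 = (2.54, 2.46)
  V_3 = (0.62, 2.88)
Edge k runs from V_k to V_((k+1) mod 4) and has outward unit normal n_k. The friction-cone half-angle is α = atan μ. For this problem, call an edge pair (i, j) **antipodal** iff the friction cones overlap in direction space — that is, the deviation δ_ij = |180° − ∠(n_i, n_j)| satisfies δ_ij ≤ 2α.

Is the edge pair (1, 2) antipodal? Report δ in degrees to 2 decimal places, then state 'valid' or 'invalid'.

δ = 74.04°, invalid

α = atan 0.7 = 34.99°;  2α = 69.98°
edge 1: e_1 = (+2.81, +5.22);  n_1 = (+0.8805, -0.4740)
edge 2: e_2 = (-1.92, +0.42);  n_2 = (+0.2137, +0.9769)
∠(n_1, n_2) = 105.96°
δ = |180° − 105.96°| = 74.04°
74.04° > 2α = 69.98°  →  invalid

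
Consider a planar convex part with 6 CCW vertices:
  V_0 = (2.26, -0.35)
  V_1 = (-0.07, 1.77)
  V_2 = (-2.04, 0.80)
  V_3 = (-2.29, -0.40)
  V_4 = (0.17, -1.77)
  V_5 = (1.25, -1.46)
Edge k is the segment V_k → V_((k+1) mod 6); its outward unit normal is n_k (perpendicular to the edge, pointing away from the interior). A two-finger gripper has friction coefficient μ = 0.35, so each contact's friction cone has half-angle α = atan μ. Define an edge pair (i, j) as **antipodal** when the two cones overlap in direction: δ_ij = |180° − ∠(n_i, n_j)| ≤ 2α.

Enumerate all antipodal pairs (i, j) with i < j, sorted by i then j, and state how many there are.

count = 4; pairs: (0,3), (1,4), (1,5), (2,5)

α = atan 0.35 = 19.29°;  2α = 38.58°
n_0 = (+0.6730, +0.7397)
n_1 = (-0.4417, +0.8971)
n_2 = (-0.9790, +0.2040)
n_3 = (-0.4865, -0.8737)
n_4 = (+0.2759, -0.9612)
n_5 = (+0.7396, -0.6730)
  (0,1): δ = 111.49°  ·
  (0,2): δ = 59.47°  ·
  (0,3): δ = 13.18°  ✓
  (0,4): δ = 58.31°  ·
  (0,5): δ = 90.00°  ·
  (1,2): δ = 127.98°  ·
  (1,3): δ = 55.33°  ·
  (1,4): δ = 10.20°  ✓
  (1,5): δ = 21.49°  ✓
  (2,3): δ = 107.35°  ·
  (2,4): δ = 62.22°  ·
  (2,5): δ = 30.53°  ✓
  (3,4): δ = 134.87°  ·
  (3,5): δ = 103.19°  ·
  (4,5): δ = 148.31°  ·
antipodal pairs: 4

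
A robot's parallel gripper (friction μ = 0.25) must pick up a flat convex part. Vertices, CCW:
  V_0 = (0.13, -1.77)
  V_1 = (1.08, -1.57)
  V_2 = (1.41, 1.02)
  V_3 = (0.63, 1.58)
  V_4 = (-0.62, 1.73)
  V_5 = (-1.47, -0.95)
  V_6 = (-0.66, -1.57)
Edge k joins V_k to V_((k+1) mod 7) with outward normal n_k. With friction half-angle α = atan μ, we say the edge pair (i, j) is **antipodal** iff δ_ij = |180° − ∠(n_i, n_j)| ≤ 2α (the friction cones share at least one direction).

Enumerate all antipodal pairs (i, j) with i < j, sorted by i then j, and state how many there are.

α = atan 0.25 = 14.04°;  2α = 28.07°
n_0 = (+0.2060, -0.9785)
n_1 = (+0.9920, -0.1264)
n_2 = (+0.5832, +0.8123)
n_3 = (+0.1191, +0.9929)
n_4 = (-0.9532, +0.3023)
n_5 = (-0.6078, -0.7941)
n_6 = (-0.2454, -0.9694)
  (0,1): δ = 109.15°  ·
  (0,2): δ = 47.57°  ·
  (0,3): δ = 18.73°  ✓
  (0,4): δ = 60.51°  ·
  (0,5): δ = 130.68°  ·
  (0,6): δ = 153.90°  ·
  (1,2): δ = 118.42°  ·
  (1,3): δ = 89.58°  ·
  (1,4): δ = 10.34°  ✓
  (1,5): δ = 59.83°  ·
  (1,6): δ = 83.05°  ·
  (2,3): δ = 151.17°  ·
  (2,4): δ = 71.92°  ·
  (2,5): δ = 1.76°  ✓
  (2,6): δ = 21.47°  ✓
  (3,4): δ = 100.75°  ·
  (3,5): δ = 30.59°  ·
  (3,6): δ = 7.36°  ✓
  (4,5): δ = 109.83°  ·
  (4,6): δ = 86.61°  ·
  (5,6): δ = 156.78°  ·
antipodal pairs: 5

count = 5; pairs: (0,3), (1,4), (2,5), (2,6), (3,6)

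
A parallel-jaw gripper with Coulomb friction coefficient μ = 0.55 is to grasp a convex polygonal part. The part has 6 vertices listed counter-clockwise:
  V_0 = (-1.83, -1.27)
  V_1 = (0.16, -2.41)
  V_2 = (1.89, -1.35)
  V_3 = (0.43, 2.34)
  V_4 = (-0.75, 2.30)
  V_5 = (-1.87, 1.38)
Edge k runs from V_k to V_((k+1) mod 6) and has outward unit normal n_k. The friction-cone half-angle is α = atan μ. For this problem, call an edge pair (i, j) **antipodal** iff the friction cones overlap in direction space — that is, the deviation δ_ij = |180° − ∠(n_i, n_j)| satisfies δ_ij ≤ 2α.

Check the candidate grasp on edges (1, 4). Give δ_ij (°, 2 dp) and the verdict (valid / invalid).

δ = 7.90°, valid

α = atan 0.55 = 28.81°;  2α = 57.62°
edge 1: e_1 = (+1.73, +1.06);  n_1 = (+0.5224, -0.8527)
edge 4: e_4 = (-1.12, -0.92);  n_4 = (-0.6347, +0.7727)
∠(n_1, n_4) = 172.10°
δ = |180° − 172.10°| = 7.90°
7.90° ≤ 2α = 57.62°  →  valid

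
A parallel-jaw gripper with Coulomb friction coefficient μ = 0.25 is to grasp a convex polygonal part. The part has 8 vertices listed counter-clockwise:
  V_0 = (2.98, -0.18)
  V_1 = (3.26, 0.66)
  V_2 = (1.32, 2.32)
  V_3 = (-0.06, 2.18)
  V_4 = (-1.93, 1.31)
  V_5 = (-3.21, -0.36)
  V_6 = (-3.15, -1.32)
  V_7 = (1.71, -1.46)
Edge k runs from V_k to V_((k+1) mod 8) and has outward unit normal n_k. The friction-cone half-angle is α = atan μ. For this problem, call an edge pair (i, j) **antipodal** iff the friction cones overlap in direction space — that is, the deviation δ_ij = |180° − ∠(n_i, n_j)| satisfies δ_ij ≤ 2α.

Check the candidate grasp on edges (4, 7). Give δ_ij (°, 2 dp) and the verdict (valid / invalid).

α = atan 0.25 = 14.04°;  2α = 28.07°
edge 4: e_4 = (-1.28, -1.67);  n_4 = (-0.7937, +0.6083)
edge 7: e_7 = (+1.27, +1.28);  n_7 = (+0.7099, -0.7043)
∠(n_4, n_7) = 172.69°
δ = |180° − 172.69°| = 7.31°
7.31° ≤ 2α = 28.07°  →  valid

δ = 7.31°, valid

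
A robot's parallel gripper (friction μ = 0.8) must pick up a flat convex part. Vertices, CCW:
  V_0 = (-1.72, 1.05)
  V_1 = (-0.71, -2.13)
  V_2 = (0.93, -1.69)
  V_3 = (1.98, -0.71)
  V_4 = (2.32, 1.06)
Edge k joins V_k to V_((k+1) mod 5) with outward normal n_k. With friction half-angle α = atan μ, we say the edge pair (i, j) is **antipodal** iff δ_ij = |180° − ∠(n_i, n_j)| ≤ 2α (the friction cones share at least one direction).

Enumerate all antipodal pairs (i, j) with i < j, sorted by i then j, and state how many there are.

count = 5; pairs: (0,2), (0,3), (0,4), (1,4), (2,4)

α = atan 0.8 = 38.66°;  2α = 77.32°
n_0 = (-0.9531, -0.3027)
n_1 = (+0.2591, -0.9658)
n_2 = (+0.6823, -0.7311)
n_3 = (+0.9820, -0.1886)
n_4 = (-0.0025, +1.0000)
  (0,1): δ = 92.60°  ·
  (0,2): δ = 64.60°  ✓
  (0,3): δ = 28.49°  ✓
  (0,4): δ = 72.52°  ✓
  (1,2): δ = 151.99°  ·
  (1,3): δ = 115.89°  ·
  (1,4): δ = 14.88°  ✓
  (2,3): δ = 143.90°  ·
  (2,4): δ = 42.88°  ✓
  (3,4): δ = 78.98°  ·
antipodal pairs: 5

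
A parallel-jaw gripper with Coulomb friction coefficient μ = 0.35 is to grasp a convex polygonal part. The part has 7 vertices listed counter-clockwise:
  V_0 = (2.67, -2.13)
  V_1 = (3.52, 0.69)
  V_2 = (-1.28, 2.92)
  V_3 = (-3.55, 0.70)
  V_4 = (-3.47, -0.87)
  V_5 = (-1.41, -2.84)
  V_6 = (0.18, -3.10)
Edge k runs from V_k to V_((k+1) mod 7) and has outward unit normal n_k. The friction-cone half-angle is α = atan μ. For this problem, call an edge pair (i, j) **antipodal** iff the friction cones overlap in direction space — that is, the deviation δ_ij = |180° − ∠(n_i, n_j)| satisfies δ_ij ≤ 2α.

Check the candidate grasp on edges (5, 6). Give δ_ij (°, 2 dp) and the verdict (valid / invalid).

δ = 149.43°, invalid

α = atan 0.35 = 19.29°;  2α = 38.58°
edge 5: e_5 = (+1.59, -0.26);  n_5 = (-0.1614, -0.9869)
edge 6: e_6 = (+2.49, +0.97);  n_6 = (+0.3630, -0.9318)
∠(n_5, n_6) = 30.57°
δ = |180° − 30.57°| = 149.43°
149.43° > 2α = 38.58°  →  invalid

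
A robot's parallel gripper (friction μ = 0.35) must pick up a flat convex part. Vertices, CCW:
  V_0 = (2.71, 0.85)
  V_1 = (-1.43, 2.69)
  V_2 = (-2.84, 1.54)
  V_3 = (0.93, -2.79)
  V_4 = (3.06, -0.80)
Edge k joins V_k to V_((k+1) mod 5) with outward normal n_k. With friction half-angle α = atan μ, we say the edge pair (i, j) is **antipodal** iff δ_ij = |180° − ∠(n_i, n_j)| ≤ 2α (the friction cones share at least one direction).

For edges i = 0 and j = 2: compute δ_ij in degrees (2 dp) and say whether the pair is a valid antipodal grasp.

δ = 24.99°, valid

α = atan 0.35 = 19.29°;  2α = 38.58°
edge 0: e_0 = (-4.14, +1.84);  n_0 = (+0.4061, +0.9138)
edge 2: e_2 = (+3.77, -4.33);  n_2 = (-0.7542, -0.6567)
∠(n_0, n_2) = 155.01°
δ = |180° − 155.01°| = 24.99°
24.99° ≤ 2α = 38.58°  →  valid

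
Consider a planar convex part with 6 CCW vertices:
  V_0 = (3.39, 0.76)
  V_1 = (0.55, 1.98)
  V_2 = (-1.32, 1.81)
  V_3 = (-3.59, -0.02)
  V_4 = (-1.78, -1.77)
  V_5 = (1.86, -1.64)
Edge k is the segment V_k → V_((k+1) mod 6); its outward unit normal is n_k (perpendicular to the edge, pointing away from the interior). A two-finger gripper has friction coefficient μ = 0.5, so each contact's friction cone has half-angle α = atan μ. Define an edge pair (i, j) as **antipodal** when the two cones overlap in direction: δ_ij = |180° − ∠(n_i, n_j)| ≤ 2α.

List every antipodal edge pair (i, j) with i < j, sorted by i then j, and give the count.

count = 7; pairs: (0,3), (0,4), (1,3), (1,4), (1,5), (2,4), (2,5)

α = atan 0.5 = 26.57°;  2α = 53.13°
n_0 = (+0.3947, +0.9188)
n_1 = (-0.0905, +0.9959)
n_2 = (-0.6276, +0.7785)
n_3 = (-0.6951, -0.7189)
n_4 = (+0.0357, -0.9994)
n_5 = (+0.8432, -0.5376)
  (0,1): δ = 151.56°  ·
  (0,2): δ = 117.88°  ·
  (0,3): δ = 20.79°  ✓
  (0,4): δ = 25.29°  ✓
  (0,5): δ = 80.73°  ·
  (1,2): δ = 146.32°  ·
  (1,3): δ = 49.23°  ✓
  (1,4): δ = 3.15°  ✓
  (1,5): δ = 52.29°  ✓
  (2,3): δ = 82.91°  ·
  (2,4): δ = 36.83°  ✓
  (2,5): δ = 18.61°  ✓
  (3,4): δ = 133.92°  ·
  (3,5): δ = 78.48°  ·
  (4,5): δ = 124.56°  ·
antipodal pairs: 7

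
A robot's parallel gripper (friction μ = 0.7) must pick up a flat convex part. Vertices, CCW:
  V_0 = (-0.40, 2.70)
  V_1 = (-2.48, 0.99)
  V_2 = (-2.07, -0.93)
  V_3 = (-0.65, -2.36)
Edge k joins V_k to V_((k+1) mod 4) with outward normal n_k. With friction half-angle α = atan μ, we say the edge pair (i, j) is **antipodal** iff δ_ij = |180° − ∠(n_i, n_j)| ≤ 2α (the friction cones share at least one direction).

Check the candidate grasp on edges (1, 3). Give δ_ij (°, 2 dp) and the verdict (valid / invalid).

α = atan 0.7 = 34.99°;  2α = 69.98°
edge 1: e_1 = (+0.41, -1.92);  n_1 = (-0.9780, -0.2088)
edge 3: e_3 = (+0.25, +5.06);  n_3 = (+0.9988, -0.0493)
∠(n_1, n_3) = 165.12°
δ = |180° − 165.12°| = 14.88°
14.88° ≤ 2α = 69.98°  →  valid

δ = 14.88°, valid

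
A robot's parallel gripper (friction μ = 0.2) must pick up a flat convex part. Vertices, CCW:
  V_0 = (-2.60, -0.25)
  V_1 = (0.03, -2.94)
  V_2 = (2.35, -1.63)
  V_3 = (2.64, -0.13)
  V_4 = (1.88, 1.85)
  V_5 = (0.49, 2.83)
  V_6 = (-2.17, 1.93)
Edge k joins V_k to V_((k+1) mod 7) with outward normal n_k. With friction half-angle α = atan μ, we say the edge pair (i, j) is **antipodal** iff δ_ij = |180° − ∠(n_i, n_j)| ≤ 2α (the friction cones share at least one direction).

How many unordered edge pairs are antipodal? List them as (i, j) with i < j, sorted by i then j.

α = atan 0.2 = 11.31°;  2α = 22.62°
n_0 = (-0.7150, -0.6991)
n_1 = (+0.4917, -0.8708)
n_2 = (+0.9818, -0.1898)
n_3 = (+0.9336, +0.3583)
n_4 = (+0.5762, +0.8173)
n_5 = (-0.3205, +0.9472)
n_6 = (-0.9811, +0.1935)
  (0,1): δ = 104.90°  ·
  (0,2): δ = 55.30°  ·
  (0,3): δ = 23.36°  ·
  (0,4): δ = 10.46°  ✓
  (0,5): δ = 64.34°  ·
  (0,6): δ = 124.49°  ·
  (1,2): δ = 130.39°  ·
  (1,3): δ = 98.45°  ·
  (1,4): δ = 64.64°  ·
  (1,5): δ = 10.76°  ✓
  (1,6): δ = 49.39°  ·
  (2,3): δ = 148.06°  ·
  (2,4): δ = 114.24°  ·
  (2,5): δ = 60.36°  ·
  (2,6): δ = 0.22°  ✓
  (3,4): δ = 146.18°  ·
  (3,5): δ = 92.31°  ·
  (3,6): δ = 32.16°  ·
  (4,5): δ = 126.12°  ·
  (4,6): δ = 65.97°  ·
  (5,6): δ = 119.85°  ·
antipodal pairs: 3

count = 3; pairs: (0,4), (1,5), (2,6)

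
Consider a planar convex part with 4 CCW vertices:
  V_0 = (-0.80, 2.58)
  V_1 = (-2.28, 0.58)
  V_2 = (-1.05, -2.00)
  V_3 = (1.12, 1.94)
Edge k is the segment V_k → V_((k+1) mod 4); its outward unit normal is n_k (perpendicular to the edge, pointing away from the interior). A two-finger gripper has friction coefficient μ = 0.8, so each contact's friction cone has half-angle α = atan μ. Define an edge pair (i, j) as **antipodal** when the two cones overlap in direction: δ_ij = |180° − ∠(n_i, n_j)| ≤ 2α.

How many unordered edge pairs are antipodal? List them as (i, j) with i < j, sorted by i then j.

count = 3; pairs: (0,2), (1,2), (1,3)

α = atan 0.8 = 38.66°;  2α = 77.32°
n_0 = (-0.8038, +0.5948)
n_1 = (-0.9027, -0.4303)
n_2 = (+0.8759, -0.4824)
n_3 = (+0.3162, +0.9487)
  (0,1): δ = 118.01°  ·
  (0,2): δ = 7.66°  ✓
  (0,3): δ = 108.07°  ·
  (1,2): δ = 54.33°  ✓
  (1,3): δ = 46.08°  ✓
  (2,3): δ = 79.59°  ·
antipodal pairs: 3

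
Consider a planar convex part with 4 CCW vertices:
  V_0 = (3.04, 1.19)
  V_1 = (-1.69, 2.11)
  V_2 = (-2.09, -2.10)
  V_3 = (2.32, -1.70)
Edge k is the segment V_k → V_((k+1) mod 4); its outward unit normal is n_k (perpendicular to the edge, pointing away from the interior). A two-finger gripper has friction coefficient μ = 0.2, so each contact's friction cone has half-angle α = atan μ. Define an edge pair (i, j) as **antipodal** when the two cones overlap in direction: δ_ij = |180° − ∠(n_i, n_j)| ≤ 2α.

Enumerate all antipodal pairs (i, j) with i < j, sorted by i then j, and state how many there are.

α = atan 0.2 = 11.31°;  2α = 22.62°
n_0 = (+0.1909, +0.9816)
n_1 = (-0.9955, +0.0946)
n_2 = (+0.0903, -0.9959)
n_3 = (+0.9703, -0.2417)
  (0,1): δ = 84.42°  ·
  (0,2): δ = 16.19°  ✓
  (0,3): δ = 87.02°  ·
  (1,2): δ = 79.39°  ·
  (1,3): δ = 8.56°  ✓
  (2,3): δ = 109.17°  ·
antipodal pairs: 2

count = 2; pairs: (0,2), (1,3)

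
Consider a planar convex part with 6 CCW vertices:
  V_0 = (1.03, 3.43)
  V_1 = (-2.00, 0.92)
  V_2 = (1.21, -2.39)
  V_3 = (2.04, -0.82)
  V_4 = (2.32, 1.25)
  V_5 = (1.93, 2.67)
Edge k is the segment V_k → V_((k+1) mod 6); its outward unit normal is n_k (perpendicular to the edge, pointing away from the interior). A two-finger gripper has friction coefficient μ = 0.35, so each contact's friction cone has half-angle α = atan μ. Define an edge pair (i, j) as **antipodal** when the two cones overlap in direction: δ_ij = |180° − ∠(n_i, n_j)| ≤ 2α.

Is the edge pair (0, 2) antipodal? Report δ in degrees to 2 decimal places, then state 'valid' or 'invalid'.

δ = 22.50°, valid

α = atan 0.35 = 19.29°;  2α = 38.58°
edge 0: e_0 = (-3.03, -2.51);  n_0 = (-0.6379, +0.7701)
edge 2: e_2 = (+0.83, +1.57);  n_2 = (+0.8841, -0.4674)
∠(n_0, n_2) = 157.50°
δ = |180° − 157.50°| = 22.50°
22.50° ≤ 2α = 38.58°  →  valid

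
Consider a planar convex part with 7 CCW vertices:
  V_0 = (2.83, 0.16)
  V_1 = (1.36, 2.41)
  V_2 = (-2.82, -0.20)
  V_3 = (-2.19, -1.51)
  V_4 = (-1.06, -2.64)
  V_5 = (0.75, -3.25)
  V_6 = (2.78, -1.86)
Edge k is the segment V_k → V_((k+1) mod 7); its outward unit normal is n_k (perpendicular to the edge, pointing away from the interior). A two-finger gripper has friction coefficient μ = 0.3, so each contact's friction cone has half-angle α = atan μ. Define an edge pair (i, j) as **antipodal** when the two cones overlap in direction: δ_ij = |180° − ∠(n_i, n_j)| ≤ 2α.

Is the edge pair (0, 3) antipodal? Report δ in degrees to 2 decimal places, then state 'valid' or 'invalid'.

α = atan 0.3 = 16.70°;  2α = 33.40°
edge 0: e_0 = (-1.47, +2.25);  n_0 = (+0.8372, +0.5469)
edge 3: e_3 = (+1.13, -1.13);  n_3 = (-0.7071, -0.7071)
∠(n_0, n_3) = 168.16°
δ = |180° − 168.16°| = 11.84°
11.84° ≤ 2α = 33.40°  →  valid

δ = 11.84°, valid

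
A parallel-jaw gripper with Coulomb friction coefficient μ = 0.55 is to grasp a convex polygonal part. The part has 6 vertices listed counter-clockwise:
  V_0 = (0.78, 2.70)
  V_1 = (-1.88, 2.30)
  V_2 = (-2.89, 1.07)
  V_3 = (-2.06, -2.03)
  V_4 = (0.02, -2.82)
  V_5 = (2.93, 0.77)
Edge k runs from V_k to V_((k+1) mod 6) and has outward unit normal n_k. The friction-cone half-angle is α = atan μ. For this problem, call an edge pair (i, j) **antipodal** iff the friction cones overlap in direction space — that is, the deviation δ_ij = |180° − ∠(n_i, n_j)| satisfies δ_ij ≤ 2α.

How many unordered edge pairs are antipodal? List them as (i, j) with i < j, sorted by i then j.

α = atan 0.55 = 28.81°;  2α = 57.62°
n_0 = (-0.1487, +0.9889)
n_1 = (-0.7728, +0.6346)
n_2 = (-0.9660, -0.2586)
n_3 = (-0.3551, -0.9348)
n_4 = (+0.7768, -0.6297)
n_5 = (+0.6680, +0.7442)
  (0,1): δ = 137.94°  ·
  (0,2): δ = 83.56°  ·
  (0,3): δ = 29.35°  ✓
  (0,4): δ = 42.42°  ✓
  (0,5): δ = 129.53°  ·
  (1,2): δ = 125.62°  ·
  (1,3): δ = 71.41°  ·
  (1,4): δ = 0.36°  ✓
  (1,5): δ = 87.48°  ·
  (2,3): δ = 125.79°  ·
  (2,4): δ = 54.02°  ✓
  (2,5): δ = 33.10°  ✓
  (3,4): δ = 108.23°  ·
  (3,5): δ = 21.12°  ✓
  (4,5): δ = 92.89°  ·
antipodal pairs: 6

count = 6; pairs: (0,3), (0,4), (1,4), (2,4), (2,5), (3,5)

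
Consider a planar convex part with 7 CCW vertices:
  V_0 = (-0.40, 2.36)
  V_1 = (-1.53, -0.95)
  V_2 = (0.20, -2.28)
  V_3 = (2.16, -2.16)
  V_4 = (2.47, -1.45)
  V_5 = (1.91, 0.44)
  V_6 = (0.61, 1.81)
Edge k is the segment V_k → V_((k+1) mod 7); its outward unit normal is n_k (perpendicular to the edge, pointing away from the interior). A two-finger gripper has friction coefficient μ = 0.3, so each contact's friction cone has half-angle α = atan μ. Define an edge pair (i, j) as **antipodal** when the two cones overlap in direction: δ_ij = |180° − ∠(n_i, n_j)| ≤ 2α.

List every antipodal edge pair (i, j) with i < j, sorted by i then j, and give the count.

α = atan 0.3 = 16.70°;  2α = 33.40°
n_0 = (-0.9464, +0.3231)
n_1 = (-0.6095, -0.7928)
n_2 = (+0.0611, -0.9981)
n_3 = (+0.9165, -0.4001)
n_4 = (+0.9588, +0.2841)
n_5 = (+0.7254, +0.6883)
n_6 = (+0.4782, +0.8782)
  (0,1): δ = 108.70°  ·
  (0,2): δ = 67.65°  ·
  (0,3): δ = 4.74°  ✓
  (0,4): δ = 35.35°  ·
  (0,5): δ = 62.35°  ·
  (0,6): δ = 80.28°  ·
  (1,2): δ = 138.94°  ·
  (1,3): δ = 76.03°  ·
  (1,4): δ = 35.94°  ·
  (1,5): δ = 8.95°  ✓
  (1,6): δ = 8.98°  ✓
  (2,3): δ = 117.09°  ·
  (2,4): δ = 77.00°  ·
  (2,5): δ = 50.01°  ·
  (2,6): δ = 32.07°  ✓
  (3,4): δ = 139.91°  ·
  (3,5): δ = 112.91°  ·
  (3,6): δ = 94.98°  ·
  (4,5): δ = 153.01°  ·
  (4,6): δ = 135.08°  ·
  (5,6): δ = 162.07°  ·
antipodal pairs: 4

count = 4; pairs: (0,3), (1,5), (1,6), (2,6)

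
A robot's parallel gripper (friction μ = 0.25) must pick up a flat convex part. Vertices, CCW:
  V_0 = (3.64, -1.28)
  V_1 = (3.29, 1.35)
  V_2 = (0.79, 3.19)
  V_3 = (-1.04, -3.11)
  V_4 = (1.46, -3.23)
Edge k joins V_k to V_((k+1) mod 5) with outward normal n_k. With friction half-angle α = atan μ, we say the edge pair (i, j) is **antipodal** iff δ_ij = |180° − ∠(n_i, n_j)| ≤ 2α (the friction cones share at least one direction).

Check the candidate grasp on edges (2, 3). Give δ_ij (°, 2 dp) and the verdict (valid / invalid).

δ = 76.55°, invalid

α = atan 0.25 = 14.04°;  2α = 28.07°
edge 2: e_2 = (-1.83, -6.30);  n_2 = (-0.9603, +0.2789)
edge 3: e_3 = (+2.50, -0.12);  n_3 = (-0.0479, -0.9988)
∠(n_2, n_3) = 103.45°
δ = |180° − 103.45°| = 76.55°
76.55° > 2α = 28.07°  →  invalid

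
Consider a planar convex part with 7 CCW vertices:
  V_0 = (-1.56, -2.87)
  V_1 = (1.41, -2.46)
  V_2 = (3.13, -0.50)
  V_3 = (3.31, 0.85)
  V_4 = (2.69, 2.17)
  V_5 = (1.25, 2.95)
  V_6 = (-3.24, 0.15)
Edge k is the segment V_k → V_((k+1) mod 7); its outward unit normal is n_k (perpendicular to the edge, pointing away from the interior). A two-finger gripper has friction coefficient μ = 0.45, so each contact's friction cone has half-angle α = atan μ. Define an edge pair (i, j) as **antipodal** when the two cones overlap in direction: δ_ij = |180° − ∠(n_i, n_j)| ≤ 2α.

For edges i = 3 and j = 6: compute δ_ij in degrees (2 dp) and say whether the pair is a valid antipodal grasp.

α = atan 0.45 = 24.23°;  2α = 48.46°
edge 3: e_3 = (-0.62, +1.32);  n_3 = (+0.9051, +0.4251)
edge 6: e_6 = (+1.68, -3.02);  n_6 = (-0.8739, -0.4861)
∠(n_3, n_6) = 176.07°
δ = |180° − 176.07°| = 3.93°
3.93° ≤ 2α = 48.46°  →  valid

δ = 3.93°, valid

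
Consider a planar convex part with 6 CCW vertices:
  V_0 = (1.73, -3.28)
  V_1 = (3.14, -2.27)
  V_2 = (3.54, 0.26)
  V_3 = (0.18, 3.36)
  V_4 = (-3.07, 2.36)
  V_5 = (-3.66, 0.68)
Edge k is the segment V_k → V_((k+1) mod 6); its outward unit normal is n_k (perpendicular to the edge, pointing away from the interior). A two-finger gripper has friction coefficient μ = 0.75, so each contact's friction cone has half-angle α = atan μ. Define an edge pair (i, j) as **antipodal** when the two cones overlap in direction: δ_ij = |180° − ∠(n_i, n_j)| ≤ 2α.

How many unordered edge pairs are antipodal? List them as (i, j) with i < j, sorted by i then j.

count = 8; pairs: (0,3), (0,4), (1,3), (1,4), (1,5), (2,4), (2,5), (3,5)

α = atan 0.75 = 36.87°;  2α = 73.74°
n_0 = (+0.5823, -0.8130)
n_1 = (+0.9877, -0.1562)
n_2 = (+0.6781, +0.7350)
n_3 = (-0.2941, +0.9558)
n_4 = (-0.9435, +0.3314)
n_5 = (-0.5921, -0.8059)
  (0,1): δ = 134.60°  ·
  (0,2): δ = 78.31°  ·
  (0,3): δ = 18.51°  ✓
  (0,4): δ = 35.03°  ✓
  (0,5): δ = 108.08°  ·
  (1,2): δ = 123.71°  ·
  (1,3): δ = 63.91°  ✓
  (1,4): δ = 10.37°  ✓
  (1,5): δ = 62.68°  ✓
  (2,3): δ = 120.20°  ·
  (2,4): δ = 66.66°  ✓
  (2,5): δ = 6.39°  ✓
  (3,4): δ = 126.45°  ·
  (3,5): δ = 53.41°  ✓
  (4,5): δ = 106.95°  ·
antipodal pairs: 8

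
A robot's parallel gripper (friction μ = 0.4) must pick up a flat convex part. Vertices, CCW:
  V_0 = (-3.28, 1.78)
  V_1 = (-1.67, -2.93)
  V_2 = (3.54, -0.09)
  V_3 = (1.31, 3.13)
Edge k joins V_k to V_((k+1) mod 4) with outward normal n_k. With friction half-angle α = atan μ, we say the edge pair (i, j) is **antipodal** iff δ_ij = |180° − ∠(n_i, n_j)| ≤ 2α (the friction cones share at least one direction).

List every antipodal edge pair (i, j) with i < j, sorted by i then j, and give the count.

count = 2; pairs: (0,2), (1,3)

α = atan 0.4 = 21.80°;  2α = 43.60°
n_0 = (-0.9462, -0.3235)
n_1 = (+0.4786, -0.8780)
n_2 = (+0.8221, +0.5693)
n_3 = (-0.2822, +0.9594)
  (0,1): δ = 80.28°  ·
  (0,2): δ = 15.83°  ✓
  (0,3): δ = 87.52°  ·
  (1,2): δ = 83.89°  ·
  (1,3): δ = 12.21°  ✓
  (2,3): δ = 108.31°  ·
antipodal pairs: 2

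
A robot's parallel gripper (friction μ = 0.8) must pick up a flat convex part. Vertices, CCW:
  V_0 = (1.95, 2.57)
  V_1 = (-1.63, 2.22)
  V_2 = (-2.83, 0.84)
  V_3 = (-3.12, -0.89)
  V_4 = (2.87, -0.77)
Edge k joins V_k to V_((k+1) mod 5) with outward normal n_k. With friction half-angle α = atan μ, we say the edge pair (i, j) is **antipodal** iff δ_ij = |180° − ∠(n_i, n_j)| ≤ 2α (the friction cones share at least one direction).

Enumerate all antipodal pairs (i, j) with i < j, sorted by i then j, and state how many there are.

α = atan 0.8 = 38.66°;  2α = 77.32°
n_0 = (-0.0973, +0.9953)
n_1 = (-0.7546, +0.6562)
n_2 = (-0.9862, +0.1653)
n_3 = (+0.0200, -0.9998)
n_4 = (+0.9641, +0.2656)
  (0,1): δ = 136.59°  ·
  (0,2): δ = 105.10°  ·
  (0,3): δ = 4.44°  ✓
  (0,4): δ = 99.82°  ·
  (1,2): δ = 148.51°  ·
  (1,3): δ = 47.84°  ✓
  (1,4): δ = 56.41°  ✓
  (2,3): δ = 79.34°  ·
  (2,4): δ = 24.92°  ✓
  (3,4): δ = 75.75°  ✓
antipodal pairs: 5

count = 5; pairs: (0,3), (1,3), (1,4), (2,4), (3,4)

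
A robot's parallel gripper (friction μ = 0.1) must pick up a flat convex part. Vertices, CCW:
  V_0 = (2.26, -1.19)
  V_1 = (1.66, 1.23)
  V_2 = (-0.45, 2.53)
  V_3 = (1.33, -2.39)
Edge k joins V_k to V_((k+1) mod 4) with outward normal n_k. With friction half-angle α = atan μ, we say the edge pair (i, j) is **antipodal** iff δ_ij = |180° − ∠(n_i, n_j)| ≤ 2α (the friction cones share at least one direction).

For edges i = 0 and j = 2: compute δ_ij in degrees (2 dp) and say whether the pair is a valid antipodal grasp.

δ = 5.96°, valid

α = atan 0.1 = 5.71°;  2α = 11.42°
edge 0: e_0 = (-0.60, +2.42);  n_0 = (+0.9706, +0.2406)
edge 2: e_2 = (+1.78, -4.92);  n_2 = (-0.9404, -0.3402)
∠(n_0, n_2) = 174.04°
δ = |180° − 174.04°| = 5.96°
5.96° ≤ 2α = 11.42°  →  valid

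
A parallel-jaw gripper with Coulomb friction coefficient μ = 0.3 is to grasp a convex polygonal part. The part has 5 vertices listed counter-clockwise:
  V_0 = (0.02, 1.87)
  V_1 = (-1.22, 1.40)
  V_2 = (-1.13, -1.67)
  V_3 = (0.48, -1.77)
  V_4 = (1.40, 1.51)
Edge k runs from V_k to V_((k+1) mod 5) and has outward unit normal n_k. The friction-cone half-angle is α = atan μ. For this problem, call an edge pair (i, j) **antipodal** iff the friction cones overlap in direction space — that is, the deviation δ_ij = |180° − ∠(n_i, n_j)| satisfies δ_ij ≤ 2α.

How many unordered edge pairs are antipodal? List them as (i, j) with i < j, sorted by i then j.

α = atan 0.3 = 16.70°;  2α = 33.40°
n_0 = (-0.3544, +0.9351)
n_1 = (-0.9996, -0.0293)
n_2 = (-0.0620, -0.9981)
n_3 = (+0.9628, -0.2701)
n_4 = (+0.2524, +0.9676)
  (0,1): δ = 109.08°  ·
  (0,2): δ = 24.31°  ✓
  (0,3): δ = 53.57°  ·
  (0,4): δ = 144.62°  ·
  (1,2): δ = 95.23°  ·
  (1,3): δ = 17.35°  ✓
  (1,4): δ = 73.70°  ·
  (2,3): δ = 102.11°  ·
  (2,4): δ = 11.07°  ✓
  (3,4): δ = 88.95°  ·
antipodal pairs: 3

count = 3; pairs: (0,2), (1,3), (2,4)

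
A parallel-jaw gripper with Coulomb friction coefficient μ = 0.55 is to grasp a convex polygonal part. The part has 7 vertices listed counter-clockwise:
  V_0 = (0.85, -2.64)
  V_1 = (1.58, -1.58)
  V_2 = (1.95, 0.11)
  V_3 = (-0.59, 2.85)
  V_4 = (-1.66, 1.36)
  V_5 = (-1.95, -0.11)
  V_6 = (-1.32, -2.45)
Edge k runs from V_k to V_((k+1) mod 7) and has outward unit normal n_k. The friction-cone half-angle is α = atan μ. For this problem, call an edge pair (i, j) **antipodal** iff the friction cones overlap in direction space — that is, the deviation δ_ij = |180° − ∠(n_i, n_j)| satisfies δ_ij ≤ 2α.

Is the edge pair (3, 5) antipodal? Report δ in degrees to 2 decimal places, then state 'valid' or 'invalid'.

α = atan 0.55 = 28.81°;  2α = 57.62°
edge 3: e_3 = (-1.07, -1.49);  n_3 = (-0.8123, +0.5833)
edge 5: e_5 = (+0.63, -2.34);  n_5 = (-0.9656, -0.2600)
∠(n_3, n_5) = 50.75°
δ = |180° − 50.75°| = 129.25°
129.25° > 2α = 57.62°  →  invalid

δ = 129.25°, invalid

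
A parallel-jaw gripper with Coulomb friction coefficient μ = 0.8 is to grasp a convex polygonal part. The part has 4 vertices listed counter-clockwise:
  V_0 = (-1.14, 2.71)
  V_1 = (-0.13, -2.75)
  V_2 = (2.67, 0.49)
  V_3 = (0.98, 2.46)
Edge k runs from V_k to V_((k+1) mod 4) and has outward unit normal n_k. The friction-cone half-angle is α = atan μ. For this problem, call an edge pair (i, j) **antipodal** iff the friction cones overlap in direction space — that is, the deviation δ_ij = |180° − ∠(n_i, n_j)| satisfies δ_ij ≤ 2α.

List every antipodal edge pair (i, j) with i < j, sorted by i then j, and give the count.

α = atan 0.8 = 38.66°;  2α = 77.32°
n_0 = (-0.9833, -0.1819)
n_1 = (+0.7566, -0.6539)
n_2 = (+0.7590, +0.6511)
n_3 = (+0.1171, +0.9931)
  (0,1): δ = 51.31°  ✓
  (0,2): δ = 30.15°  ✓
  (0,3): δ = 72.79°  ✓
  (1,2): δ = 98.54°  ·
  (1,3): δ = 55.89°  ✓
  (2,3): δ = 137.35°  ·
antipodal pairs: 4

count = 4; pairs: (0,1), (0,2), (0,3), (1,3)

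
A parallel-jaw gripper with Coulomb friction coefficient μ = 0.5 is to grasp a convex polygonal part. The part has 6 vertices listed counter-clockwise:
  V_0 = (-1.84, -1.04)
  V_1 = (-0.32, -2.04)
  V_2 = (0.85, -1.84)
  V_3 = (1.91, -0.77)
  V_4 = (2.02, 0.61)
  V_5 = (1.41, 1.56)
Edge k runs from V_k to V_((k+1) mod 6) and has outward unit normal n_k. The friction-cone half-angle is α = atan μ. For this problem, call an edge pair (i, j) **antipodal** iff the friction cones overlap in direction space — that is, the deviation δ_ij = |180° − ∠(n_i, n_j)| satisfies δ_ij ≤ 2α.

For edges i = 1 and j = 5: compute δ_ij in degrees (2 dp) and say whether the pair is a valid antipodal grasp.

δ = 28.96°, valid

α = atan 0.5 = 26.57°;  2α = 53.13°
edge 1: e_1 = (+1.17, +0.20);  n_1 = (+0.1685, -0.9857)
edge 5: e_5 = (-3.25, -2.60);  n_5 = (-0.6247, +0.7809)
∠(n_1, n_5) = 151.04°
δ = |180° − 151.04°| = 28.96°
28.96° ≤ 2α = 53.13°  →  valid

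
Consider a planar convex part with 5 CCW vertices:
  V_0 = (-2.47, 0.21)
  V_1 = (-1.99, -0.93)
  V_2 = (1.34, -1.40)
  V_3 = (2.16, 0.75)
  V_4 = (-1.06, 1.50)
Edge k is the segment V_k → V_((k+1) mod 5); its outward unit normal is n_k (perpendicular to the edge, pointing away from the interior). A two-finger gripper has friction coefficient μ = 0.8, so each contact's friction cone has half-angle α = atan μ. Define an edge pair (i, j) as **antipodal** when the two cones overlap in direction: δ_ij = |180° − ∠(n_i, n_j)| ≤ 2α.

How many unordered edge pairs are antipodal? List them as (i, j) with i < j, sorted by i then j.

α = atan 0.8 = 38.66°;  2α = 77.32°
n_0 = (-0.9216, -0.3881)
n_1 = (-0.1398, -0.9902)
n_2 = (+0.9343, -0.3564)
n_3 = (+0.2268, +0.9739)
n_4 = (-0.6750, +0.7378)
  (0,1): δ = 120.87°  ·
  (0,2): δ = 43.71°  ✓
  (0,3): δ = 54.05°  ✓
  (0,4): δ = 109.62°  ·
  (1,2): δ = 102.84°  ·
  (1,3): δ = 5.08°  ✓
  (1,4): δ = 50.49°  ✓
  (2,3): δ = 82.23°  ·
  (2,4): δ = 26.67°  ✓
  (3,4): δ = 124.43°  ·
antipodal pairs: 5

count = 5; pairs: (0,2), (0,3), (1,3), (1,4), (2,4)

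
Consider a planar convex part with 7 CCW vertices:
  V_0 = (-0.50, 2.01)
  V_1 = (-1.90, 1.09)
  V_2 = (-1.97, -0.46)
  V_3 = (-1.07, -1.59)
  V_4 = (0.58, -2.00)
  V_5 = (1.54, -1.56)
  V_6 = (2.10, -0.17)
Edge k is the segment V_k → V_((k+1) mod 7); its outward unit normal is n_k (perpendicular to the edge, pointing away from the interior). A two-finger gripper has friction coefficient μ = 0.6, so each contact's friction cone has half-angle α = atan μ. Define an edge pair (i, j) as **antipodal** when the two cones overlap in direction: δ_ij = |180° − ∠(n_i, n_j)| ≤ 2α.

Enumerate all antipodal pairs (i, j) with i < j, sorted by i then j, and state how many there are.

α = atan 0.6 = 30.96°;  2α = 61.93°
n_0 = (-0.5492, +0.8357)
n_1 = (-0.9990, +0.0451)
n_2 = (-0.7822, -0.6230)
n_3 = (-0.2412, -0.9705)
n_4 = (+0.4167, -0.9091)
n_5 = (+0.9276, -0.3737)
n_6 = (+0.6425, +0.7663)
  (0,1): δ = 125.90°  ·
  (0,2): δ = 84.77°  ·
  (0,3): δ = 47.27°  ✓
  (0,4): δ = 8.69°  ✓
  (0,5): δ = 34.75°  ✓
  (0,6): δ = 106.71°  ·
  (1,2): δ = 138.88°  ·
  (1,3): δ = 101.37°  ·
  (1,4): δ = 62.79°  ·
  (1,5): δ = 19.36°  ✓
  (1,6): δ = 52.61°  ✓
  (2,3): δ = 142.49°  ·
  (2,4): δ = 103.91°  ·
  (2,5): δ = 60.48°  ✓
  (2,6): δ = 11.49°  ✓
  (3,4): δ = 141.42°  ·
  (3,5): δ = 97.99°  ·
  (3,6): δ = 26.02°  ✓
  (4,5): δ = 136.57°  ·
  (4,6): δ = 64.60°  ·
  (5,6): δ = 108.04°  ·
antipodal pairs: 8

count = 8; pairs: (0,3), (0,4), (0,5), (1,5), (1,6), (2,5), (2,6), (3,6)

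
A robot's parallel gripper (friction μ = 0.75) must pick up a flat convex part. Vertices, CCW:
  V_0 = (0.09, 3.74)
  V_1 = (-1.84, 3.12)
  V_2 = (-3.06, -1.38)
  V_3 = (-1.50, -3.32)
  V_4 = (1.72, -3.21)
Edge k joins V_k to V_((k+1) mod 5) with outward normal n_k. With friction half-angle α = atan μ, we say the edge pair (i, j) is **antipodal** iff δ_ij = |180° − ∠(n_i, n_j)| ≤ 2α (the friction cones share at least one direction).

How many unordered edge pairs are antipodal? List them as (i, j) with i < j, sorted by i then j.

α = atan 0.75 = 36.87°;  2α = 73.74°
n_0 = (-0.3058, +0.9521)
n_1 = (-0.9652, +0.2617)
n_2 = (-0.7793, -0.6267)
n_3 = (+0.0341, -0.9994)
n_4 = (+0.9736, +0.2283)
  (0,1): δ = 122.98°  ·
  (0,2): δ = 69.01°  ✓
  (0,3): δ = 15.85°  ✓
  (0,4): δ = 85.39°  ·
  (1,2): δ = 126.03°  ·
  (1,3): δ = 72.87°  ✓
  (1,4): δ = 28.37°  ✓
  (2,3): δ = 126.85°  ·
  (2,4): δ = 25.60°  ✓
  (3,4): δ = 78.76°  ·
antipodal pairs: 5

count = 5; pairs: (0,2), (0,3), (1,3), (1,4), (2,4)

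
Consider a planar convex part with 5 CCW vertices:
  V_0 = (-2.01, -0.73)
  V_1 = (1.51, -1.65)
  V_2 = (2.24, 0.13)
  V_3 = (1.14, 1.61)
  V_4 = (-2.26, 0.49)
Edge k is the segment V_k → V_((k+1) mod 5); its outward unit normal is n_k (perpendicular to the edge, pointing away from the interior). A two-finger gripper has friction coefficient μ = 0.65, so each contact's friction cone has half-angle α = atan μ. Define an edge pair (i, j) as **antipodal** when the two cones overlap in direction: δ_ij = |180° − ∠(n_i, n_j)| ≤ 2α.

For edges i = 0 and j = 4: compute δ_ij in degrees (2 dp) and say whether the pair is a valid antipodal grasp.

δ = 116.23°, invalid

α = atan 0.65 = 33.02°;  2α = 66.05°
edge 0: e_0 = (+3.52, -0.92);  n_0 = (-0.2529, -0.9675)
edge 4: e_4 = (+0.25, -1.22);  n_4 = (-0.9796, -0.2007)
∠(n_0, n_4) = 63.77°
δ = |180° − 63.77°| = 116.23°
116.23° > 2α = 66.05°  →  invalid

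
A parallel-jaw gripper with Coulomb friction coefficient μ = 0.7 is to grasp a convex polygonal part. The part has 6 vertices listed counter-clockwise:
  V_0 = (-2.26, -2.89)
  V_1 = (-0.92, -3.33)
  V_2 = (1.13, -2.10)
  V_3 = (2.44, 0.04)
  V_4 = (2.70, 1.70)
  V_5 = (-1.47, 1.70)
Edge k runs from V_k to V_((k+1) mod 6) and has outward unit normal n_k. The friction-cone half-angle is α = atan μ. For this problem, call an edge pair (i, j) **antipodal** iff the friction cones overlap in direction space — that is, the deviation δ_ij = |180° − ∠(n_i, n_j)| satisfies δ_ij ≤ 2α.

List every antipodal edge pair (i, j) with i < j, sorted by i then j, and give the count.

α = atan 0.7 = 34.99°;  2α = 69.98°
n_0 = (-0.3120, -0.9501)
n_1 = (+0.5145, -0.8575)
n_2 = (+0.8529, -0.5221)
n_3 = (+0.9880, -0.1547)
n_4 = (+0.0000, +1.0000)
n_5 = (-0.9855, +0.1696)
  (0,1): δ = 130.86°  ·
  (0,2): δ = 103.29°  ·
  (0,3): δ = 80.72°  ·
  (0,4): δ = 18.18°  ✓
  (0,5): δ = 98.41°  ·
  (1,2): δ = 152.44°  ·
  (1,3): δ = 129.87°  ·
  (1,4): δ = 30.96°  ✓
  (1,5): δ = 49.27°  ✓
  (2,3): δ = 157.43°  ·
  (2,4): δ = 58.53°  ✓
  (2,5): δ = 21.71°  ✓
  (3,4): δ = 81.10°  ·
  (3,5): δ = 0.86°  ✓
  (4,5): δ = 99.77°  ·
antipodal pairs: 6

count = 6; pairs: (0,4), (1,4), (1,5), (2,4), (2,5), (3,5)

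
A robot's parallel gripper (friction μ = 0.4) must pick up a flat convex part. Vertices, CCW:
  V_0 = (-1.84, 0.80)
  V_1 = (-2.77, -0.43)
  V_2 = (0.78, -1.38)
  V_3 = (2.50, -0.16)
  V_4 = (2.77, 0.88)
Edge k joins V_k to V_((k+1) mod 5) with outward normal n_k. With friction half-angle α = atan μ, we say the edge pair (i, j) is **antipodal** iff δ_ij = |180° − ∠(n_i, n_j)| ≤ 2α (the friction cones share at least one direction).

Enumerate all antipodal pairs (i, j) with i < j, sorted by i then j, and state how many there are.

count = 4; pairs: (0,2), (0,3), (1,4), (2,4)

α = atan 0.4 = 21.80°;  2α = 43.60°
n_0 = (-0.7977, +0.6031)
n_1 = (-0.2585, -0.9660)
n_2 = (+0.5785, -0.8157)
n_3 = (+0.9679, -0.2513)
n_4 = (-0.0174, +0.9998)
  (0,1): δ = 67.89°  ·
  (0,2): δ = 17.56°  ✓
  (0,3): δ = 22.54°  ✓
  (0,4): δ = 128.09°  ·
  (1,2): δ = 129.67°  ·
  (1,3): δ = 89.57°  ·
  (1,4): δ = 15.98°  ✓
  (2,3): δ = 139.90°  ·
  (2,4): δ = 34.35°  ✓
  (3,4): δ = 74.45°  ·
antipodal pairs: 4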